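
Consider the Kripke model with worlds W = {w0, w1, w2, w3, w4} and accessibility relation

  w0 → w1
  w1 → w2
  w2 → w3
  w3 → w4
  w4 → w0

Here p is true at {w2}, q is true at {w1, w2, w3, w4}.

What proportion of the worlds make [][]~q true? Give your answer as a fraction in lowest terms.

w0: successors {w1}; []~q there: w1:F. ✗
w1: successors {w2}; []~q there: w2:F. ✗
w2: successors {w3}; []~q there: w3:F. ✗
w3: successors {w4}; []~q there: w4:T. ✓
w4: successors {w0}; []~q there: w0:F. ✗
That's 1 of 5 worlds, so 1/5.

1/5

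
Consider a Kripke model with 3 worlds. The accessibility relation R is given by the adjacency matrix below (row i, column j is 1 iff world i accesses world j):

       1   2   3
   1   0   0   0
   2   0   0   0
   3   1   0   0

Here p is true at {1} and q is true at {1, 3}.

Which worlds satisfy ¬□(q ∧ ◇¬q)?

{3}

1: □(q ∧ ◇¬q) is T. ✗
2: □(q ∧ ◇¬q) is T. ✗
3: □(q ∧ ◇¬q) is F. ✓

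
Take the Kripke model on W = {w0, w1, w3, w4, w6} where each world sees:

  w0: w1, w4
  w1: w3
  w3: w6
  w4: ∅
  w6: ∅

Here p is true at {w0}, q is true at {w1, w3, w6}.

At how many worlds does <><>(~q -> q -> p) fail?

w0: successors {w1, w4}; <>(~q -> q -> p) there: w1:T, w4:F. ✓
w1: successors {w3}; <>(~q -> q -> p) there: w3:T. ✓
w3: successors {w6}; <>(~q -> q -> p) there: w6:F. ✗
w4: no successors, so <><>(~q -> q -> p) fails. ✗
w6: no successors, so <><>(~q -> q -> p) fails. ✗
Satisfying worlds: {w0, w1}.
So <><>(~q -> q -> p) fails at the other 3 worlds.

3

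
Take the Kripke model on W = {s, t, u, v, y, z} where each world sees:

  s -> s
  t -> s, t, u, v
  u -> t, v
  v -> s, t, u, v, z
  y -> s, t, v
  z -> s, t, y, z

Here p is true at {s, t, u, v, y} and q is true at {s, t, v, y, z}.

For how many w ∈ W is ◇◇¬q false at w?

1

s: successors {s}; ◇¬q there: s:F. ✗
t: successors {s, t, u, v}; ◇¬q there: s:F, t:T, u:F, v:T. ✓
u: successors {t, v}; ◇¬q there: t:T, v:T. ✓
v: successors {s, t, u, v, z}; ◇¬q there: s:F, t:T, u:F, v:T, z:F. ✓
y: successors {s, t, v}; ◇¬q there: s:F, t:T, v:T. ✓
z: successors {s, t, y, z}; ◇¬q there: s:F, t:T, y:F, z:F. ✓
Satisfying worlds: {t, u, v, y, z}.
So ◇◇¬q fails at the other 1 world.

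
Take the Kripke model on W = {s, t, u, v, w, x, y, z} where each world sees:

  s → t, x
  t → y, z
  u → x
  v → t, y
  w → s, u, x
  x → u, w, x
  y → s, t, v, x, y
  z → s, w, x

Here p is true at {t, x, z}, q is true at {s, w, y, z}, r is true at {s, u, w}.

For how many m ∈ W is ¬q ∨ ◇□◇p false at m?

0

s: ¬q is F, ◇□◇p is T. ✓
t: ¬q is T, ◇□◇p is T. ✓
u: ¬q is T, ◇□◇p is T. ✓
v: ¬q is T, ◇□◇p is T. ✓
w: ¬q is F, ◇□◇p is T. ✓
x: ¬q is T, ◇□◇p is T. ✓
y: ¬q is F, ◇□◇p is T. ✓
z: ¬q is F, ◇□◇p is T. ✓
Satisfying worlds: {s, t, u, v, w, x, y, z}.
So ¬q ∨ ◇□◇p fails at the other 0 worlds.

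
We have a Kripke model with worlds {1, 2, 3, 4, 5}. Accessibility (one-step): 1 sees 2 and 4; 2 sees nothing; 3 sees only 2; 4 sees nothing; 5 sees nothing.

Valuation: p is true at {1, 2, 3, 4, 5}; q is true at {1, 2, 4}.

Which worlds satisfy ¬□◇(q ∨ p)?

1: □◇(q ∨ p) is F. ✓
2: □◇(q ∨ p) is T. ✗
3: □◇(q ∨ p) is F. ✓
4: □◇(q ∨ p) is T. ✗
5: □◇(q ∨ p) is T. ✗

{1, 3}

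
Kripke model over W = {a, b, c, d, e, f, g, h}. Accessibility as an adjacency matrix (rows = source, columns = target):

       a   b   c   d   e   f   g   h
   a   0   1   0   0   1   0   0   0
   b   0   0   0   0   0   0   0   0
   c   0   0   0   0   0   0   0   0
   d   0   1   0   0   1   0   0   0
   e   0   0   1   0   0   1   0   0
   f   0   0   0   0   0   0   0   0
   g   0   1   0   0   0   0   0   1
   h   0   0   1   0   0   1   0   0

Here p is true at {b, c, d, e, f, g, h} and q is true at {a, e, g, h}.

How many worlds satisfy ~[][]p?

a: [][]p is T. ✗
b: [][]p is T. ✗
c: [][]p is T. ✗
d: [][]p is T. ✗
e: [][]p is T. ✗
f: [][]p is T. ✗
g: [][]p is T. ✗
h: [][]p is T. ✗
Satisfying worlds: ∅.

0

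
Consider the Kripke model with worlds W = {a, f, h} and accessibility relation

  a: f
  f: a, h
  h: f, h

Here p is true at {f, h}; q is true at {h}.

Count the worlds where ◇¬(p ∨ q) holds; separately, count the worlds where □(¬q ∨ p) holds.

For ◇¬(p ∨ q):
a: successors {f}; ¬(p ∨ q) there: f:F. ✗
f: successors {a, h}; ¬(p ∨ q) there: a:T, h:F. ✓
h: successors {f, h}; ¬(p ∨ q) there: f:F, h:F. ✗
— 1 world.
For □(¬q ∨ p):
a: successors {f}; ¬q ∨ p there: f:T. ✓
f: successors {a, h}; ¬q ∨ p there: a:T, h:T. ✓
h: successors {f, h}; ¬q ∨ p there: f:T, h:T. ✓
— 3 worlds.

1 and 3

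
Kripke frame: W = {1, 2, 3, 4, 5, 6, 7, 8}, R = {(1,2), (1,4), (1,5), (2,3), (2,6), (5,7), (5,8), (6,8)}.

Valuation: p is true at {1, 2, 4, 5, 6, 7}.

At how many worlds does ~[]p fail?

5

1: []p is T. ✗
2: []p is F. ✓
3: []p is T. ✗
4: []p is T. ✗
5: []p is F. ✓
6: []p is F. ✓
7: []p is T. ✗
8: []p is T. ✗
Satisfying worlds: {2, 5, 6}.
So ~[]p fails at the other 5 worlds.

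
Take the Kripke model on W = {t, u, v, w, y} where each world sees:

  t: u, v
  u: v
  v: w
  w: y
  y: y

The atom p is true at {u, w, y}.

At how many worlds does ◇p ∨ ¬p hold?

t: ◇p is T, ¬p is T. ✓
u: ◇p is F, ¬p is F. ✗
v: ◇p is T, ¬p is T. ✓
w: ◇p is T, ¬p is F. ✓
y: ◇p is T, ¬p is F. ✓
Satisfying worlds: {t, v, w, y}.

4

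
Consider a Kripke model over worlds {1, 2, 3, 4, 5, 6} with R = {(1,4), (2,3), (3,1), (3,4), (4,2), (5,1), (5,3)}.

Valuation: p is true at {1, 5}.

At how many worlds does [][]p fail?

1: successors {4}; []p there: 4:F. ✗
2: successors {3}; []p there: 3:F. ✗
3: successors {1, 4}; []p there: 1:F, 4:F. ✗
4: successors {2}; []p there: 2:F. ✗
5: successors {1, 3}; []p there: 1:F, 3:F. ✗
6: no successors, so [][]p holds vacuously. ✓
Satisfying worlds: {6}.
So [][]p fails at the other 5 worlds.

5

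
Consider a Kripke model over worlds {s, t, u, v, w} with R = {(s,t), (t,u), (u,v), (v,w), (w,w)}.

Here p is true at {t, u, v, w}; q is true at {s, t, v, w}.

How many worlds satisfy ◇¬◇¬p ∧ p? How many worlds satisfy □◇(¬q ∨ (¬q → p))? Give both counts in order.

For ◇¬◇¬p ∧ p:
s: ◇¬◇¬p is T, p is F. ✗
t: ◇¬◇¬p is T, p is T. ✓
u: ◇¬◇¬p is T, p is T. ✓
v: ◇¬◇¬p is T, p is T. ✓
w: ◇¬◇¬p is T, p is T. ✓
— 4 worlds.
For □◇(¬q ∨ (¬q → p)):
s: successors {t}; ◇(¬q ∨ (¬q → p)) there: t:T. ✓
t: successors {u}; ◇(¬q ∨ (¬q → p)) there: u:T. ✓
u: successors {v}; ◇(¬q ∨ (¬q → p)) there: v:T. ✓
v: successors {w}; ◇(¬q ∨ (¬q → p)) there: w:T. ✓
w: successors {w}; ◇(¬q ∨ (¬q → p)) there: w:T. ✓
— 5 worlds.

4 and 5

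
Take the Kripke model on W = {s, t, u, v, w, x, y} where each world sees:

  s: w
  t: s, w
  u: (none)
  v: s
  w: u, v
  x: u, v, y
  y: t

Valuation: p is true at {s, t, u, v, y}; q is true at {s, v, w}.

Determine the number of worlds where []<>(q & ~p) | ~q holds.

5

s: []<>(q & ~p) is F, ~q is F. ✗
t: []<>(q & ~p) is F, ~q is T. ✓
u: []<>(q & ~p) is T, ~q is T. ✓
v: []<>(q & ~p) is T, ~q is F. ✓
w: []<>(q & ~p) is F, ~q is F. ✗
x: []<>(q & ~p) is F, ~q is T. ✓
y: []<>(q & ~p) is T, ~q is T. ✓
Satisfying worlds: {t, u, v, x, y}.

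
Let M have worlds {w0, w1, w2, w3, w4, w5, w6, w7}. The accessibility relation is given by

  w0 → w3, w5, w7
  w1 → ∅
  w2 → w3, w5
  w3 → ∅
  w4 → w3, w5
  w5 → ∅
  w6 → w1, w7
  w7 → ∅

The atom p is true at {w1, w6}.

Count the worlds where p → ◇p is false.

1

w0: p is F, ◇p is F. ✓
w1: p is T, ◇p is F. ✗
w2: p is F, ◇p is F. ✓
w3: p is F, ◇p is F. ✓
w4: p is F, ◇p is F. ✓
w5: p is F, ◇p is F. ✓
w6: p is T, ◇p is T. ✓
w7: p is F, ◇p is F. ✓
Satisfying worlds: {w0, w2, w3, w4, w5, w6, w7}.
So p → ◇p fails at the other 1 world.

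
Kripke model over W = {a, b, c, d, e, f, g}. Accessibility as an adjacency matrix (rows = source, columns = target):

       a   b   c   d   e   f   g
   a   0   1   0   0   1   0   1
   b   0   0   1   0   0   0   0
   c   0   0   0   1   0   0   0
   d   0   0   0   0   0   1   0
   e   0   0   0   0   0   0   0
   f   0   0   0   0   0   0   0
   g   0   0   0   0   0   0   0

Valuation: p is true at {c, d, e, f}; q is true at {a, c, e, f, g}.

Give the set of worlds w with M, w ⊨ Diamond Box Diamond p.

a: successors {b, e, g}; Box Diamond p there: b:T, e:T, g:T. ✓
b: successors {c}; Box Diamond p there: c:T. ✓
c: successors {d}; Box Diamond p there: d:F. ✗
d: successors {f}; Box Diamond p there: f:T. ✓
e: no successors, so Diamond Box Diamond p fails. ✗
f: no successors, so Diamond Box Diamond p fails. ✗
g: no successors, so Diamond Box Diamond p fails. ✗

{a, b, d}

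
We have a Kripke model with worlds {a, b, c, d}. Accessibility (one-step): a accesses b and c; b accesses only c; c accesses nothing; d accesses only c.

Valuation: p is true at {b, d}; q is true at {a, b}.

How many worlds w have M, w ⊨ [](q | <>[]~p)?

1

a: successors {b, c}; q | <>[]~p there: b:T, c:F. ✗
b: successors {c}; q | <>[]~p there: c:F. ✗
c: no successors, so [](q | <>[]~p) holds vacuously. ✓
d: successors {c}; q | <>[]~p there: c:F. ✗
Satisfying worlds: {c}.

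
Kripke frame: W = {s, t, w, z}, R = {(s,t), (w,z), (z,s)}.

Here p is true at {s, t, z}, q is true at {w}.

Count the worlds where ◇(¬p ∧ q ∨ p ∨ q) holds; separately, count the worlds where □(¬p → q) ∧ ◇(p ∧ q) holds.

For ◇(¬p ∧ q ∨ p ∨ q):
s: successors {t}; ¬p ∧ q ∨ p ∨ q there: t:T. ✓
t: no successors, so ◇(¬p ∧ q ∨ p ∨ q) fails. ✗
w: successors {z}; ¬p ∧ q ∨ p ∨ q there: z:T. ✓
z: successors {s}; ¬p ∧ q ∨ p ∨ q there: s:T. ✓
— 3 worlds.
For □(¬p → q) ∧ ◇(p ∧ q):
s: □(¬p → q) is T, ◇(p ∧ q) is F. ✗
t: □(¬p → q) is T, ◇(p ∧ q) is F. ✗
w: □(¬p → q) is T, ◇(p ∧ q) is F. ✗
z: □(¬p → q) is T, ◇(p ∧ q) is F. ✗
— 0 worlds.

3 and 0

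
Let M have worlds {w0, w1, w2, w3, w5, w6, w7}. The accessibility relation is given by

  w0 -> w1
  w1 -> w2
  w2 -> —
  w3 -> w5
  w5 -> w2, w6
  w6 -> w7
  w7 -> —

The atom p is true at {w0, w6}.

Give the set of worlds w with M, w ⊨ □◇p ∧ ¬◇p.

{w2, w3, w7}

w0: □◇p is F, ¬◇p is T. ✗
w1: □◇p is F, ¬◇p is T. ✗
w2: □◇p is T, ¬◇p is T. ✓
w3: □◇p is T, ¬◇p is T. ✓
w5: □◇p is F, ¬◇p is F. ✗
w6: □◇p is F, ¬◇p is T. ✗
w7: □◇p is T, ¬◇p is T. ✓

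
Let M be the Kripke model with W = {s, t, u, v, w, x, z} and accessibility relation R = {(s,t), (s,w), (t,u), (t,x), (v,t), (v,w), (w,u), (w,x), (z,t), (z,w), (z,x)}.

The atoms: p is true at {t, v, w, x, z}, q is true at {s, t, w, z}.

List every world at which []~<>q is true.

s: successors {t, w}; ~<>q there: t:T, w:T. ✓
t: successors {u, x}; ~<>q there: u:T, x:T. ✓
u: no successors, so []~<>q holds vacuously. ✓
v: successors {t, w}; ~<>q there: t:T, w:T. ✓
w: successors {u, x}; ~<>q there: u:T, x:T. ✓
x: no successors, so []~<>q holds vacuously. ✓
z: successors {t, w, x}; ~<>q there: t:T, w:T, x:T. ✓

{s, t, u, v, w, x, z}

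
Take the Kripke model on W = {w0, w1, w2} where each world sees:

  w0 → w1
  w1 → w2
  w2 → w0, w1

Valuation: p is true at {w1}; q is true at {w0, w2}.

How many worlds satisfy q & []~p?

w0: q is T, []~p is F. ✗
w1: q is F, []~p is T. ✗
w2: q is T, []~p is F. ✗
Satisfying worlds: ∅.

0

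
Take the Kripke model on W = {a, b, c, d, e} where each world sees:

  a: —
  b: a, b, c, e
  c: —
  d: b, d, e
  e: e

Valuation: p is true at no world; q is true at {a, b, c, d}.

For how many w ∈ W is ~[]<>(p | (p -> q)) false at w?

4

a: []<>(p | (p -> q)) is T. ✗
b: []<>(p | (p -> q)) is F. ✓
c: []<>(p | (p -> q)) is T. ✗
d: []<>(p | (p -> q)) is T. ✗
e: []<>(p | (p -> q)) is T. ✗
Satisfying worlds: {b}.
So ~[]<>(p | (p -> q)) fails at the other 4 worlds.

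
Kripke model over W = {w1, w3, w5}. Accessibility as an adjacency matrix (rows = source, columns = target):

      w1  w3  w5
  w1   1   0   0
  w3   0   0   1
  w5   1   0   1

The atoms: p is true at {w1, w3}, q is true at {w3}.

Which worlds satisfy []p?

w1: successors {w1}; p there: w1:T. ✓
w3: successors {w5}; p there: w5:F. ✗
w5: successors {w1, w5}; p there: w1:T, w5:F. ✗

{w1}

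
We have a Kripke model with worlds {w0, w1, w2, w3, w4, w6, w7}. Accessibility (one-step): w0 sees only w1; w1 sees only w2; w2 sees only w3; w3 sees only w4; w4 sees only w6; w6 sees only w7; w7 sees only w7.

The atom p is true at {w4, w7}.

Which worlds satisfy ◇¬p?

{w0, w1, w2, w4}

w0: successors {w1}; ¬p there: w1:T. ✓
w1: successors {w2}; ¬p there: w2:T. ✓
w2: successors {w3}; ¬p there: w3:T. ✓
w3: successors {w4}; ¬p there: w4:F. ✗
w4: successors {w6}; ¬p there: w6:T. ✓
w6: successors {w7}; ¬p there: w7:F. ✗
w7: successors {w7}; ¬p there: w7:F. ✗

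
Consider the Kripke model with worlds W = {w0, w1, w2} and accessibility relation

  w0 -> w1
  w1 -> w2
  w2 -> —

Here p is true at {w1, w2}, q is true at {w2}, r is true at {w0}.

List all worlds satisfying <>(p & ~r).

w0: successors {w1}; p & ~r there: w1:T. ✓
w1: successors {w2}; p & ~r there: w2:T. ✓
w2: no successors, so <>(p & ~r) fails. ✗

{w0, w1}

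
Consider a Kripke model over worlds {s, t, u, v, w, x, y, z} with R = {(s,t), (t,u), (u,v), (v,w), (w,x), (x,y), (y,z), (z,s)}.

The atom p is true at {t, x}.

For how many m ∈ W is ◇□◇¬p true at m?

6

s: successors {t}; □◇¬p there: t:T. ✓
t: successors {u}; □◇¬p there: u:T. ✓
u: successors {v}; □◇¬p there: v:F. ✗
v: successors {w}; □◇¬p there: w:T. ✓
w: successors {x}; □◇¬p there: x:T. ✓
x: successors {y}; □◇¬p there: y:T. ✓
y: successors {z}; □◇¬p there: z:F. ✗
z: successors {s}; □◇¬p there: s:T. ✓
Satisfying worlds: {s, t, v, w, x, z}.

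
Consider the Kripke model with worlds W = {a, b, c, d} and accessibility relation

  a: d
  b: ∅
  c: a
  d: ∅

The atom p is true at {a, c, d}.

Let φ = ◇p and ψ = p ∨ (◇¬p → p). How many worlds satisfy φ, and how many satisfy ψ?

2 and 4

For ◇p:
a: successors {d}; p there: d:T. ✓
b: no successors, so ◇p fails. ✗
c: successors {a}; p there: a:T. ✓
d: no successors, so ◇p fails. ✗
— 2 worlds.
For p ∨ (◇¬p → p):
a: p is T, ◇¬p → p is T. ✓
b: p is F, ◇¬p → p is T. ✓
c: p is T, ◇¬p → p is T. ✓
d: p is T, ◇¬p → p is T. ✓
— 4 worlds.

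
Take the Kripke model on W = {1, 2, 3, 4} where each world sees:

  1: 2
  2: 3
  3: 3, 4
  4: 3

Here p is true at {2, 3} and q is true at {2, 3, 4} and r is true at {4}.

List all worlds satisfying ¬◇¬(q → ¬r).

{1, 2, 4}

1: ◇¬(q → ¬r) is F. ✓
2: ◇¬(q → ¬r) is F. ✓
3: ◇¬(q → ¬r) is T. ✗
4: ◇¬(q → ¬r) is F. ✓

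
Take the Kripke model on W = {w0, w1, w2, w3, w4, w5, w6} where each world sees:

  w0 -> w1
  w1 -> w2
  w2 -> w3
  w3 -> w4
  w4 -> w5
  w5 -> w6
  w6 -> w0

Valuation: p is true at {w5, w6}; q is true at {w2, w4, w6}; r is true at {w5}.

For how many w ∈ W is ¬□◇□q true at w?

w0: □◇□q is F. ✓
w1: □◇□q is T. ✗
w2: □◇□q is F. ✓
w3: □◇□q is T. ✗
w4: □◇□q is F. ✓
w5: □◇□q is F. ✓
w6: □◇□q is T. ✗
Satisfying worlds: {w0, w2, w4, w5}.

4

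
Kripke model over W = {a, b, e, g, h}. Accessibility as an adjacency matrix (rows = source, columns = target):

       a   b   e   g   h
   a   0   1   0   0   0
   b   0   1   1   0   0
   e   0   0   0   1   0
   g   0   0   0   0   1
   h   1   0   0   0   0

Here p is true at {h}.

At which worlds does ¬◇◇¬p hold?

{e}

a: ◇◇¬p is T. ✗
b: ◇◇¬p is T. ✗
e: ◇◇¬p is F. ✓
g: ◇◇¬p is T. ✗
h: ◇◇¬p is T. ✗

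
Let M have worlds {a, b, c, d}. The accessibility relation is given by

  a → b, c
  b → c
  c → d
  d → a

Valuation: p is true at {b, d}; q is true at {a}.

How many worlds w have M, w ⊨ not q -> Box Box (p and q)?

1

a: not q is F, Box Box (p and q) is F. ✓
b: not q is T, Box Box (p and q) is F. ✗
c: not q is T, Box Box (p and q) is F. ✗
d: not q is T, Box Box (p and q) is F. ✗
Satisfying worlds: {a}.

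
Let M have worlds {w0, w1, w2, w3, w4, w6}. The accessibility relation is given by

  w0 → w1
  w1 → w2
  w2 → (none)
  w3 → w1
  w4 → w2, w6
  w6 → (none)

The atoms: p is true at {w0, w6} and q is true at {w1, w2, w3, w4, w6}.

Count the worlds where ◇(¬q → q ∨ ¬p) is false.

2

w0: successors {w1}; ¬q → q ∨ ¬p there: w1:T. ✓
w1: successors {w2}; ¬q → q ∨ ¬p there: w2:T. ✓
w2: no successors, so ◇(¬q → q ∨ ¬p) fails. ✗
w3: successors {w1}; ¬q → q ∨ ¬p there: w1:T. ✓
w4: successors {w2, w6}; ¬q → q ∨ ¬p there: w2:T, w6:T. ✓
w6: no successors, so ◇(¬q → q ∨ ¬p) fails. ✗
Satisfying worlds: {w0, w1, w3, w4}.
So ◇(¬q → q ∨ ¬p) fails at the other 2 worlds.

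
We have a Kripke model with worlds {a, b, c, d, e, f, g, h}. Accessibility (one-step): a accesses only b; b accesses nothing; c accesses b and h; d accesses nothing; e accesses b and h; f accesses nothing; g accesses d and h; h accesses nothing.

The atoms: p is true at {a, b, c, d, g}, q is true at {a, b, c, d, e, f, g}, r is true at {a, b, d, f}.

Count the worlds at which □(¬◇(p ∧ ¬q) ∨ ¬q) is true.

8

a: successors {b}; ¬◇(p ∧ ¬q) ∨ ¬q there: b:T. ✓
b: no successors, so □(¬◇(p ∧ ¬q) ∨ ¬q) holds vacuously. ✓
c: successors {b, h}; ¬◇(p ∧ ¬q) ∨ ¬q there: b:T, h:T. ✓
d: no successors, so □(¬◇(p ∧ ¬q) ∨ ¬q) holds vacuously. ✓
e: successors {b, h}; ¬◇(p ∧ ¬q) ∨ ¬q there: b:T, h:T. ✓
f: no successors, so □(¬◇(p ∧ ¬q) ∨ ¬q) holds vacuously. ✓
g: successors {d, h}; ¬◇(p ∧ ¬q) ∨ ¬q there: d:T, h:T. ✓
h: no successors, so □(¬◇(p ∧ ¬q) ∨ ¬q) holds vacuously. ✓
Satisfying worlds: {a, b, c, d, e, f, g, h}.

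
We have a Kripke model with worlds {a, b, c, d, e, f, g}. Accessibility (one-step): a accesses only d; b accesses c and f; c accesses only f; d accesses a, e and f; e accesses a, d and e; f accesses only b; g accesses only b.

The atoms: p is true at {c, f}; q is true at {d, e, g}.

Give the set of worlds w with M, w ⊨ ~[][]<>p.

{a, b, d, e, f, g}

a: [][]<>p is F. ✓
b: [][]<>p is F. ✓
c: [][]<>p is T. ✗
d: [][]<>p is F. ✓
e: [][]<>p is F. ✓
f: [][]<>p is F. ✓
g: [][]<>p is F. ✓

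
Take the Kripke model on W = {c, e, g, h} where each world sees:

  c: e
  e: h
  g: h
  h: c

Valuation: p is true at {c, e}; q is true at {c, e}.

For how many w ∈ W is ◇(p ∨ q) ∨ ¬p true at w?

c: ◇(p ∨ q) is T, ¬p is F. ✓
e: ◇(p ∨ q) is F, ¬p is F. ✗
g: ◇(p ∨ q) is F, ¬p is T. ✓
h: ◇(p ∨ q) is T, ¬p is T. ✓
Satisfying worlds: {c, g, h}.

3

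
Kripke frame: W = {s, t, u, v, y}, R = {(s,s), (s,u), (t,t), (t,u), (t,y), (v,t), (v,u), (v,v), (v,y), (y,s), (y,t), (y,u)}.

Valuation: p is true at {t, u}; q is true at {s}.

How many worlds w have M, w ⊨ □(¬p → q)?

3

s: successors {s, u}; ¬p → q there: s:T, u:T. ✓
t: successors {t, u, y}; ¬p → q there: t:T, u:T, y:F. ✗
u: no successors, so □(¬p → q) holds vacuously. ✓
v: successors {t, u, v, y}; ¬p → q there: t:T, u:T, v:F, y:F. ✗
y: successors {s, t, u}; ¬p → q there: s:T, t:T, u:T. ✓
Satisfying worlds: {s, u, y}.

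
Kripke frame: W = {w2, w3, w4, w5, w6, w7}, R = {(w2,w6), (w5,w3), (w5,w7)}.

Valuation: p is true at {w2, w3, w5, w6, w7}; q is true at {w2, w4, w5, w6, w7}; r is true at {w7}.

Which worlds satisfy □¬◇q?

{w2, w3, w4, w5, w6, w7}

w2: successors {w6}; ¬◇q there: w6:T. ✓
w3: no successors, so □¬◇q holds vacuously. ✓
w4: no successors, so □¬◇q holds vacuously. ✓
w5: successors {w3, w7}; ¬◇q there: w3:T, w7:T. ✓
w6: no successors, so □¬◇q holds vacuously. ✓
w7: no successors, so □¬◇q holds vacuously. ✓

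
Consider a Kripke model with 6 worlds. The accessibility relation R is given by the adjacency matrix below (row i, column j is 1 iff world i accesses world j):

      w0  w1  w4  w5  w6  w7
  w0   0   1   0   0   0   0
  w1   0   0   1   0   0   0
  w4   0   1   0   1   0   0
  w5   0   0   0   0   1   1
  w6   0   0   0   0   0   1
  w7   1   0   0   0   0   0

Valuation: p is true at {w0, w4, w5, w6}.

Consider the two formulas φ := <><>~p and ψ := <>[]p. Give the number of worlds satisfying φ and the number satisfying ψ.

4 and 4

For <><>~p:
w0: successors {w1}; <>~p there: w1:F. ✗
w1: successors {w4}; <>~p there: w4:T. ✓
w4: successors {w1, w5}; <>~p there: w1:F, w5:T. ✓
w5: successors {w6, w7}; <>~p there: w6:T, w7:F. ✓
w6: successors {w7}; <>~p there: w7:F. ✗
w7: successors {w0}; <>~p there: w0:T. ✓
— 4 worlds.
For <>[]p:
w0: successors {w1}; []p there: w1:T. ✓
w1: successors {w4}; []p there: w4:F. ✗
w4: successors {w1, w5}; []p there: w1:T, w5:F. ✓
w5: successors {w6, w7}; []p there: w6:F, w7:T. ✓
w6: successors {w7}; []p there: w7:T. ✓
w7: successors {w0}; []p there: w0:F. ✗
— 4 worlds.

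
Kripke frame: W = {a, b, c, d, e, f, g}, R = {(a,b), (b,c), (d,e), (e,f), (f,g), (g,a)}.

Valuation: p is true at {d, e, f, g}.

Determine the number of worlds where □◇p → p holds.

6

a: □◇p is F, p is F. ✓
b: □◇p is F, p is F. ✓
c: □◇p is T, p is F. ✗
d: □◇p is T, p is T. ✓
e: □◇p is T, p is T. ✓
f: □◇p is F, p is T. ✓
g: □◇p is F, p is T. ✓
Satisfying worlds: {a, b, d, e, f, g}.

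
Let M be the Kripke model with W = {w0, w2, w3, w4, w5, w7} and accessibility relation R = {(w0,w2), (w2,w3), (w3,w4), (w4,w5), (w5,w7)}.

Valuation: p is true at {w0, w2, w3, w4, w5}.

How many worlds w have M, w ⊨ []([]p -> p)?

5

w0: successors {w2}; []p -> p there: w2:T. ✓
w2: successors {w3}; []p -> p there: w3:T. ✓
w3: successors {w4}; []p -> p there: w4:T. ✓
w4: successors {w5}; []p -> p there: w5:T. ✓
w5: successors {w7}; []p -> p there: w7:F. ✗
w7: no successors, so []([]p -> p) holds vacuously. ✓
Satisfying worlds: {w0, w2, w3, w4, w7}.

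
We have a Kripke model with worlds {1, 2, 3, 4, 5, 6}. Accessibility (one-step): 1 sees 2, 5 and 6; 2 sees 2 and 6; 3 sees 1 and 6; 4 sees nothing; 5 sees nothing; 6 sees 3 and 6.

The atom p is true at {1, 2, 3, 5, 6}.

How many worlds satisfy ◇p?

1: successors {2, 5, 6}; p there: 2:T, 5:T, 6:T. ✓
2: successors {2, 6}; p there: 2:T, 6:T. ✓
3: successors {1, 6}; p there: 1:T, 6:T. ✓
4: no successors, so ◇p fails. ✗
5: no successors, so ◇p fails. ✗
6: successors {3, 6}; p there: 3:T, 6:T. ✓
Satisfying worlds: {1, 2, 3, 6}.

4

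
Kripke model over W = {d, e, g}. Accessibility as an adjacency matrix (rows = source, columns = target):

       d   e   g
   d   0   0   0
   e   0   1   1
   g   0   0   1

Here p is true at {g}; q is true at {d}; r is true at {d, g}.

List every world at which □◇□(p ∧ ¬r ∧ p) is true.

{d}

d: no successors, so □◇□(p ∧ ¬r ∧ p) holds vacuously. ✓
e: successors {e, g}; ◇□(p ∧ ¬r ∧ p) there: e:F, g:F. ✗
g: successors {g}; ◇□(p ∧ ¬r ∧ p) there: g:F. ✗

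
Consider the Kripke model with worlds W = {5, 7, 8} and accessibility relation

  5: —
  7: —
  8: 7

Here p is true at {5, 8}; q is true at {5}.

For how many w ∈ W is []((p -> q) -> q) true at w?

5: no successors, so []((p -> q) -> q) holds vacuously. ✓
7: no successors, so []((p -> q) -> q) holds vacuously. ✓
8: successors {7}; (p -> q) -> q there: 7:F. ✗
Satisfying worlds: {5, 7}.

2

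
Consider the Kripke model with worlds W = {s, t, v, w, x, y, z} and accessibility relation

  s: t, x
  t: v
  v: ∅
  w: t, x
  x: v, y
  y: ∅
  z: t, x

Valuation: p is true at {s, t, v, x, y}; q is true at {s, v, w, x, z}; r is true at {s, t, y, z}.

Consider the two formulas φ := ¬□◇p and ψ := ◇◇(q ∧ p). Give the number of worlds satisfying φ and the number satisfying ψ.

For ¬□◇p:
s: □◇p is T. ✗
t: □◇p is F. ✓
v: □◇p is T. ✗
w: □◇p is T. ✗
x: □◇p is F. ✓
y: □◇p is T. ✗
z: □◇p is T. ✗
— 2 worlds.
For ◇◇(q ∧ p):
s: successors {t, x}; ◇(q ∧ p) there: t:T, x:T. ✓
t: successors {v}; ◇(q ∧ p) there: v:F. ✗
v: no successors, so ◇◇(q ∧ p) fails. ✗
w: successors {t, x}; ◇(q ∧ p) there: t:T, x:T. ✓
x: successors {v, y}; ◇(q ∧ p) there: v:F, y:F. ✗
y: no successors, so ◇◇(q ∧ p) fails. ✗
z: successors {t, x}; ◇(q ∧ p) there: t:T, x:T. ✓
— 3 worlds.

2 and 3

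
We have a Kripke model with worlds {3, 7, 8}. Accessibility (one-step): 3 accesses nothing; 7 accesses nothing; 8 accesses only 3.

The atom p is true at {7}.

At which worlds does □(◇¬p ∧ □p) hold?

{3, 7}

3: no successors, so □(◇¬p ∧ □p) holds vacuously. ✓
7: no successors, so □(◇¬p ∧ □p) holds vacuously. ✓
8: successors {3}; ◇¬p ∧ □p there: 3:F. ✗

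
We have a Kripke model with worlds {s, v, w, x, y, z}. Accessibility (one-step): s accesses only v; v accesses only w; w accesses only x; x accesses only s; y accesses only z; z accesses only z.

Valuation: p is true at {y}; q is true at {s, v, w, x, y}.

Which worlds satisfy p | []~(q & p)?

s: p is F, []~(q & p) is T. ✓
v: p is F, []~(q & p) is T. ✓
w: p is F, []~(q & p) is T. ✓
x: p is F, []~(q & p) is T. ✓
y: p is T, []~(q & p) is T. ✓
z: p is F, []~(q & p) is T. ✓

{s, v, w, x, y, z}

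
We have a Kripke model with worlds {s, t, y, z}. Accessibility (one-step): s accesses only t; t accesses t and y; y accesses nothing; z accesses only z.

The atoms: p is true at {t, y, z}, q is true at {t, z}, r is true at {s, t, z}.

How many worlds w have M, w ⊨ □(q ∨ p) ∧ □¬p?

1

s: □(q ∨ p) is T, □¬p is F. ✗
t: □(q ∨ p) is T, □¬p is F. ✗
y: □(q ∨ p) is T, □¬p is T. ✓
z: □(q ∨ p) is T, □¬p is F. ✗
Satisfying worlds: {y}.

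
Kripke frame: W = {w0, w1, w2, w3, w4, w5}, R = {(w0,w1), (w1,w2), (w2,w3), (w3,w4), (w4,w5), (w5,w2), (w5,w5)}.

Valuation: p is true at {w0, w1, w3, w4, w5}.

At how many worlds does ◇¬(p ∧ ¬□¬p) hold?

w0: successors {w1}; ¬(p ∧ ¬□¬p) there: w1:T. ✓
w1: successors {w2}; ¬(p ∧ ¬□¬p) there: w2:T. ✓
w2: successors {w3}; ¬(p ∧ ¬□¬p) there: w3:F. ✗
w3: successors {w4}; ¬(p ∧ ¬□¬p) there: w4:F. ✗
w4: successors {w5}; ¬(p ∧ ¬□¬p) there: w5:F. ✗
w5: successors {w2, w5}; ¬(p ∧ ¬□¬p) there: w2:T, w5:F. ✓
Satisfying worlds: {w0, w1, w5}.

3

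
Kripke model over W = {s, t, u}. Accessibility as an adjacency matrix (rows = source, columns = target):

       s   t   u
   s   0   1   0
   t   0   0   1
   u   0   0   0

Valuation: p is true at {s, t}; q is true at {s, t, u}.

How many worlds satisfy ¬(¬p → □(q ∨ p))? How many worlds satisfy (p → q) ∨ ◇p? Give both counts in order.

0 and 3

For ¬(¬p → □(q ∨ p)):
s: ¬p → □(q ∨ p) is T. ✗
t: ¬p → □(q ∨ p) is T. ✗
u: ¬p → □(q ∨ p) is T. ✗
— 0 worlds.
For (p → q) ∨ ◇p:
s: p → q is T, ◇p is T. ✓
t: p → q is T, ◇p is F. ✓
u: p → q is T, ◇p is F. ✓
— 3 worlds.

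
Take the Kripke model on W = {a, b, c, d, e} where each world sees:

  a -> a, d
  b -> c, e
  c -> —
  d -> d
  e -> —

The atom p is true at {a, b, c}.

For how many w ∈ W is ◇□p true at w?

a: successors {a, d}; □p there: a:F, d:F. ✗
b: successors {c, e}; □p there: c:T, e:T. ✓
c: no successors, so ◇□p fails. ✗
d: successors {d}; □p there: d:F. ✗
e: no successors, so ◇□p fails. ✗
Satisfying worlds: {b}.

1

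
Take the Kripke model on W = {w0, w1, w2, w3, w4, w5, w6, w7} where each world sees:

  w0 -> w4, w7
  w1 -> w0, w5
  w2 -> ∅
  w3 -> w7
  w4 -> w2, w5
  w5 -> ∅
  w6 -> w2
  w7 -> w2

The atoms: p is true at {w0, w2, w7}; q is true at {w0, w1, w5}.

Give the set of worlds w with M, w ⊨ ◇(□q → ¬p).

{w0, w1, w3, w4}

w0: successors {w4, w7}; □q → ¬p there: w4:T, w7:T. ✓
w1: successors {w0, w5}; □q → ¬p there: w0:T, w5:T. ✓
w2: no successors, so ◇(□q → ¬p) fails. ✗
w3: successors {w7}; □q → ¬p there: w7:T. ✓
w4: successors {w2, w5}; □q → ¬p there: w2:F, w5:T. ✓
w5: no successors, so ◇(□q → ¬p) fails. ✗
w6: successors {w2}; □q → ¬p there: w2:F. ✗
w7: successors {w2}; □q → ¬p there: w2:F. ✗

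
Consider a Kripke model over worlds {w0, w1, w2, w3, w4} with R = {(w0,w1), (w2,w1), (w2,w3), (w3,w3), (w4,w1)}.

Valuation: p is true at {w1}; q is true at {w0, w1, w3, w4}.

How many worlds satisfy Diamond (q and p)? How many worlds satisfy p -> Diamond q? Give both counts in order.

3 and 4

For Diamond (q and p):
w0: successors {w1}; q and p there: w1:T. ✓
w1: no successors, so Diamond (q and p) fails. ✗
w2: successors {w1, w3}; q and p there: w1:T, w3:F. ✓
w3: successors {w3}; q and p there: w3:F. ✗
w4: successors {w1}; q and p there: w1:T. ✓
— 3 worlds.
For p -> Diamond q:
w0: p is F, Diamond q is T. ✓
w1: p is T, Diamond q is F. ✗
w2: p is F, Diamond q is T. ✓
w3: p is F, Diamond q is T. ✓
w4: p is F, Diamond q is T. ✓
— 4 worlds.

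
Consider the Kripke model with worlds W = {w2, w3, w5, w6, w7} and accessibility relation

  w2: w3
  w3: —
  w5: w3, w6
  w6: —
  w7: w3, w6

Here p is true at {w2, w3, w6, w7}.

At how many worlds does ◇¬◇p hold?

w2: successors {w3}; ¬◇p there: w3:T. ✓
w3: no successors, so ◇¬◇p fails. ✗
w5: successors {w3, w6}; ¬◇p there: w3:T, w6:T. ✓
w6: no successors, so ◇¬◇p fails. ✗
w7: successors {w3, w6}; ¬◇p there: w3:T, w6:T. ✓
Satisfying worlds: {w2, w5, w7}.

3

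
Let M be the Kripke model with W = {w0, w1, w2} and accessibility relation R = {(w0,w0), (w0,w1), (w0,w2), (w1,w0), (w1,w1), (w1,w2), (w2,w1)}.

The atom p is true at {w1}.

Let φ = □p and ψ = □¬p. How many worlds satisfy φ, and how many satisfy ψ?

1 and 0

For □p:
w0: successors {w0, w1, w2}; p there: w0:F, w1:T, w2:F. ✗
w1: successors {w0, w1, w2}; p there: w0:F, w1:T, w2:F. ✗
w2: successors {w1}; p there: w1:T. ✓
— 1 world.
For □¬p:
w0: successors {w0, w1, w2}; ¬p there: w0:T, w1:F, w2:T. ✗
w1: successors {w0, w1, w2}; ¬p there: w0:T, w1:F, w2:T. ✗
w2: successors {w1}; ¬p there: w1:F. ✗
— 0 worlds.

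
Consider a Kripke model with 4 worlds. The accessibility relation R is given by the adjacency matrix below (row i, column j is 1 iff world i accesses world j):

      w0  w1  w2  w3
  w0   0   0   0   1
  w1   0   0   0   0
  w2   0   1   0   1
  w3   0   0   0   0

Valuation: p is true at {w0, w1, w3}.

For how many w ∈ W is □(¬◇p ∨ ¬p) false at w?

w0: successors {w3}; ¬◇p ∨ ¬p there: w3:T. ✓
w1: no successors, so □(¬◇p ∨ ¬p) holds vacuously. ✓
w2: successors {w1, w3}; ¬◇p ∨ ¬p there: w1:T, w3:T. ✓
w3: no successors, so □(¬◇p ∨ ¬p) holds vacuously. ✓
Satisfying worlds: {w0, w1, w2, w3}.
So □(¬◇p ∨ ¬p) fails at the other 0 worlds.

0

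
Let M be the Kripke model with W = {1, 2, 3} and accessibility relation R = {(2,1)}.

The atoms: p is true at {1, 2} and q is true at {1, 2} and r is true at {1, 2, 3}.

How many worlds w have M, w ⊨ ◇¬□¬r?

1: no successors, so ◇¬□¬r fails. ✗
2: successors {1}; ¬□¬r there: 1:F. ✗
3: no successors, so ◇¬□¬r fails. ✗
Satisfying worlds: ∅.

0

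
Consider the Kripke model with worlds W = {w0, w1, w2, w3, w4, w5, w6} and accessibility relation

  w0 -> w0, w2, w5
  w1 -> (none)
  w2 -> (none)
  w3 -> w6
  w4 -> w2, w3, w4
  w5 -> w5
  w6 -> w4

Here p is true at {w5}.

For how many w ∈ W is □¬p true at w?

5

w0: successors {w0, w2, w5}; ¬p there: w0:T, w2:T, w5:F. ✗
w1: no successors, so □¬p holds vacuously. ✓
w2: no successors, so □¬p holds vacuously. ✓
w3: successors {w6}; ¬p there: w6:T. ✓
w4: successors {w2, w3, w4}; ¬p there: w2:T, w3:T, w4:T. ✓
w5: successors {w5}; ¬p there: w5:F. ✗
w6: successors {w4}; ¬p there: w4:T. ✓
Satisfying worlds: {w1, w2, w3, w4, w6}.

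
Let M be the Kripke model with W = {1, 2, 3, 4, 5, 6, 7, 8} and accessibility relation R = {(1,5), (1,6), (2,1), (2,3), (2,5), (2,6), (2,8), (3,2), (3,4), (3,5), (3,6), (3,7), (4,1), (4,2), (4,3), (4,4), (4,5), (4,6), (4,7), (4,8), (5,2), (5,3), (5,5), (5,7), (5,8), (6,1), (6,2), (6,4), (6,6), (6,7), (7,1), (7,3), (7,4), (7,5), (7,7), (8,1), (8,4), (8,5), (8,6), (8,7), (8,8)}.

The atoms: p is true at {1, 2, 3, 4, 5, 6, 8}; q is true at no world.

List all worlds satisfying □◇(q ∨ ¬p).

1: successors {5, 6}; ◇(q ∨ ¬p) there: 5:T, 6:T. ✓
2: successors {1, 3, 5, 6, 8}; ◇(q ∨ ¬p) there: 1:F, 3:T, 5:T, 6:T, 8:T. ✗
3: successors {2, 4, 5, 6, 7}; ◇(q ∨ ¬p) there: 2:F, 4:T, 5:T, 6:T, 7:T. ✗
4: successors {1, 2, 3, 4, 5, 6, 7, 8}; ◇(q ∨ ¬p) there: 1:F, 2:F, 3:T, 4:T, 5:T, 6:T, 7:T, 8:T. ✗
5: successors {2, 3, 5, 7, 8}; ◇(q ∨ ¬p) there: 2:F, 3:T, 5:T, 7:T, 8:T. ✗
6: successors {1, 2, 4, 6, 7}; ◇(q ∨ ¬p) there: 1:F, 2:F, 4:T, 6:T, 7:T. ✗
7: successors {1, 3, 4, 5, 7}; ◇(q ∨ ¬p) there: 1:F, 3:T, 4:T, 5:T, 7:T. ✗
8: successors {1, 4, 5, 6, 7, 8}; ◇(q ∨ ¬p) there: 1:F, 4:T, 5:T, 6:T, 7:T, 8:T. ✗

{1}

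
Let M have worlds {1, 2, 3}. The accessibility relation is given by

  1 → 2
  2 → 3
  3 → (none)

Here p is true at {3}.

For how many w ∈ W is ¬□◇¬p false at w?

1: □◇¬p is F. ✓
2: □◇¬p is F. ✓
3: □◇¬p is T. ✗
Satisfying worlds: {1, 2}.
So ¬□◇¬p fails at the other 1 world.

1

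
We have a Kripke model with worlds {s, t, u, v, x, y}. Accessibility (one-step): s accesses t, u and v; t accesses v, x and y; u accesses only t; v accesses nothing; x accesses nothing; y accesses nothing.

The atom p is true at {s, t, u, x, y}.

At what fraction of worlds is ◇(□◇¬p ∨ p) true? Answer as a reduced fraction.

s: successors {t, u, v}; □◇¬p ∨ p there: t:T, u:T, v:T. ✓
t: successors {v, x, y}; □◇¬p ∨ p there: v:T, x:T, y:T. ✓
u: successors {t}; □◇¬p ∨ p there: t:T. ✓
v: no successors, so ◇(□◇¬p ∨ p) fails. ✗
x: no successors, so ◇(□◇¬p ∨ p) fails. ✗
y: no successors, so ◇(□◇¬p ∨ p) fails. ✗
That's 3 of 6 worlds, so 3/6 = 1/2.

1/2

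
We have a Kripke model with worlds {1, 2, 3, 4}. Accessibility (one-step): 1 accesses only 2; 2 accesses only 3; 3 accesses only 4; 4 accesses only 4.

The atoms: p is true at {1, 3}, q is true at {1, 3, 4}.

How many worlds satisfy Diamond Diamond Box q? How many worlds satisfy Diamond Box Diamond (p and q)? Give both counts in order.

For Diamond Diamond Box q:
1: successors {2}; Diamond Box q there: 2:T. ✓
2: successors {3}; Diamond Box q there: 3:T. ✓
3: successors {4}; Diamond Box q there: 4:T. ✓
4: successors {4}; Diamond Box q there: 4:T. ✓
— 4 worlds.
For Diamond Box Diamond (p and q):
1: successors {2}; Box Diamond (p and q) there: 2:F. ✗
2: successors {3}; Box Diamond (p and q) there: 3:F. ✗
3: successors {4}; Box Diamond (p and q) there: 4:F. ✗
4: successors {4}; Box Diamond (p and q) there: 4:F. ✗
— 0 worlds.

4 and 0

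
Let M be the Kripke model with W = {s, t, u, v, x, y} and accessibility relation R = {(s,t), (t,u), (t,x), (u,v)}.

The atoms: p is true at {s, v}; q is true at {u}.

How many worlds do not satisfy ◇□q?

4

s: successors {t}; □q there: t:F. ✗
t: successors {u, x}; □q there: u:F, x:T. ✓
u: successors {v}; □q there: v:T. ✓
v: no successors, so ◇□q fails. ✗
x: no successors, so ◇□q fails. ✗
y: no successors, so ◇□q fails. ✗
Satisfying worlds: {t, u}.
So ◇□q fails at the other 4 worlds.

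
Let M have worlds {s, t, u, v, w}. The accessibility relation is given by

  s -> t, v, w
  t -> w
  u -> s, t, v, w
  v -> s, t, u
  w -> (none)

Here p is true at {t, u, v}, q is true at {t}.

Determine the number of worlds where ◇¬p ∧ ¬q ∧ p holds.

s: ◇¬p is T, ¬q ∧ p is F. ✗
t: ◇¬p is T, ¬q ∧ p is F. ✗
u: ◇¬p is T, ¬q ∧ p is T. ✓
v: ◇¬p is T, ¬q ∧ p is T. ✓
w: ◇¬p is F, ¬q ∧ p is F. ✗
Satisfying worlds: {u, v}.

2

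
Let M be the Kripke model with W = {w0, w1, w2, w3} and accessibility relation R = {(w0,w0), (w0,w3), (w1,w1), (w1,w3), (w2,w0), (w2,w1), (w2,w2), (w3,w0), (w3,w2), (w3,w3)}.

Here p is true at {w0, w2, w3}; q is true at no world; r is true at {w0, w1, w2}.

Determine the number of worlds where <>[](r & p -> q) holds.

2

w0: successors {w0, w3}; [](r & p -> q) there: w0:F, w3:F. ✗
w1: successors {w1, w3}; [](r & p -> q) there: w1:T, w3:F. ✓
w2: successors {w0, w1, w2}; [](r & p -> q) there: w0:F, w1:T, w2:F. ✓
w3: successors {w0, w2, w3}; [](r & p -> q) there: w0:F, w2:F, w3:F. ✗
Satisfying worlds: {w1, w2}.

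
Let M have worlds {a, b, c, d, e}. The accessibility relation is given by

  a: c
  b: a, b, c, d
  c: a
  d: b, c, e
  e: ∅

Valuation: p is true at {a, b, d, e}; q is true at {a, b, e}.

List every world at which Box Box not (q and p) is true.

{c, e}

a: successors {c}; Box not (q and p) there: c:F. ✗
b: successors {a, b, c, d}; Box not (q and p) there: a:T, b:F, c:F, d:F. ✗
c: successors {a}; Box not (q and p) there: a:T. ✓
d: successors {b, c, e}; Box not (q and p) there: b:F, c:F, e:T. ✗
e: no successors, so Box Box not (q and p) holds vacuously. ✓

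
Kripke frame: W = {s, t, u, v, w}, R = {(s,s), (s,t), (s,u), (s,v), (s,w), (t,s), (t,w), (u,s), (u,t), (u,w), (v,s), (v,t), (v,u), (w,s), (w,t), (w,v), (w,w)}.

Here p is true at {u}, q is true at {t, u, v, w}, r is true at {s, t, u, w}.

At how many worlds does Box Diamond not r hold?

1

s: successors {s, t, u, v, w}; Diamond not r there: s:T, t:F, u:F, v:F, w:T. ✗
t: successors {s, w}; Diamond not r there: s:T, w:T. ✓
u: successors {s, t, w}; Diamond not r there: s:T, t:F, w:T. ✗
v: successors {s, t, u}; Diamond not r there: s:T, t:F, u:F. ✗
w: successors {s, t, v, w}; Diamond not r there: s:T, t:F, v:F, w:T. ✗
Satisfying worlds: {t}.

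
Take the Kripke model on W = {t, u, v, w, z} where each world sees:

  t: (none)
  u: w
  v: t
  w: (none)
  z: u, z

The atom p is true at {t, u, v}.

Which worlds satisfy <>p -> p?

t: <>p is F, p is T. ✓
u: <>p is F, p is T. ✓
v: <>p is T, p is T. ✓
w: <>p is F, p is F. ✓
z: <>p is T, p is F. ✗

{t, u, v, w}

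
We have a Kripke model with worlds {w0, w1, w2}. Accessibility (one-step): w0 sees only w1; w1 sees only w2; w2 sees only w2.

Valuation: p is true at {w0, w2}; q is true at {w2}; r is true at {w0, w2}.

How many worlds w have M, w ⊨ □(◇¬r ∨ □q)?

3

w0: successors {w1}; ◇¬r ∨ □q there: w1:T. ✓
w1: successors {w2}; ◇¬r ∨ □q there: w2:T. ✓
w2: successors {w2}; ◇¬r ∨ □q there: w2:T. ✓
Satisfying worlds: {w0, w1, w2}.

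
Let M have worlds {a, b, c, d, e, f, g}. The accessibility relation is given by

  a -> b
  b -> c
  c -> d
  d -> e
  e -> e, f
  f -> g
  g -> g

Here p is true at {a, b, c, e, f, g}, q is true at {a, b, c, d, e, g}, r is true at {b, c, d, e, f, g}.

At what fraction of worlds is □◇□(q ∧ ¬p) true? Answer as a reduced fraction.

a: successors {b}; ◇□(q ∧ ¬p) there: b:T. ✓
b: successors {c}; ◇□(q ∧ ¬p) there: c:F. ✗
c: successors {d}; ◇□(q ∧ ¬p) there: d:F. ✗
d: successors {e}; ◇□(q ∧ ¬p) there: e:F. ✗
e: successors {e, f}; ◇□(q ∧ ¬p) there: e:F, f:F. ✗
f: successors {g}; ◇□(q ∧ ¬p) there: g:F. ✗
g: successors {g}; ◇□(q ∧ ¬p) there: g:F. ✗
That's 1 of 7 worlds, so 1/7.

1/7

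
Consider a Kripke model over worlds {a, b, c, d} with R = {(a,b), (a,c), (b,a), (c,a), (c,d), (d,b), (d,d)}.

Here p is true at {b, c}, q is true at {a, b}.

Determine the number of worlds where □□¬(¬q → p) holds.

0

a: successors {b, c}; □¬(¬q → p) there: b:F, c:F. ✗
b: successors {a}; □¬(¬q → p) there: a:F. ✗
c: successors {a, d}; □¬(¬q → p) there: a:F, d:F. ✗
d: successors {b, d}; □¬(¬q → p) there: b:F, d:F. ✗
Satisfying worlds: ∅.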